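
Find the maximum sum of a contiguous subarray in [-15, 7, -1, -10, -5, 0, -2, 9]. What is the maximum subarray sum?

Using Kadane's algorithm on [-15, 7, -1, -10, -5, 0, -2, 9]:

Scanning through the array:
Position 1 (value 7): max_ending_here = 7, max_so_far = 7
Position 2 (value -1): max_ending_here = 6, max_so_far = 7
Position 3 (value -10): max_ending_here = -4, max_so_far = 7
Position 4 (value -5): max_ending_here = -5, max_so_far = 7
Position 5 (value 0): max_ending_here = 0, max_so_far = 7
Position 6 (value -2): max_ending_here = -2, max_so_far = 7
Position 7 (value 9): max_ending_here = 9, max_so_far = 9

Maximum subarray: [9]
Maximum sum: 9

The maximum subarray is [9] with sum 9. This subarray runs from index 7 to index 7.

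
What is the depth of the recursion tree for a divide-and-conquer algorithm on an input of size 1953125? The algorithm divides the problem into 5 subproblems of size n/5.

For divide and conquer with division factor 5:

Problem sizes at each level:
Level 0: 1953125
Level 1: 390625
Level 2: 78125
Level 3: 15625
Level 4: 3125
Level 5: 625
Level 6: 125
Level 7: 25
Level 8: 5
Level 9: 1

The root is level 0 and the size-1 base case is level 9 (the tree spans levels 0 through 9, i.e. 10 levels counting the root), so the depth is the number of divisions: log_5(1953125) = 9

The recursion tree depth is log_5(1953125) = 9. At each level, the problem size is divided by 5, so it takes 9 divisions to reduce to a base case of size 1. The algorithm makes 5 recursive calls at each level.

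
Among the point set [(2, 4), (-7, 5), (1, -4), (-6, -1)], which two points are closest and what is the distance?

Computing all pairwise distances among 4 points:

d((2, 4), (-7, 5)) = 9.0554
d((2, 4), (1, -4)) = 8.0623
d((2, 4), (-6, -1)) = 9.434
d((-7, 5), (1, -4)) = 12.0416
d((-7, 5), (-6, -1)) = 6.0828 <-- minimum
d((1, -4), (-6, -1)) = 7.6158

Closest pair: (-7, 5) and (-6, -1) with distance 6.0828

The closest pair is (-7, 5) and (-6, -1) with Euclidean distance 6.0828. For 4 points, brute-force pairwise comparison is shown above. For large n, the divide-and-conquer algorithm (sort by x, recurse on halves, check the dividing strip) achieves O(n log n).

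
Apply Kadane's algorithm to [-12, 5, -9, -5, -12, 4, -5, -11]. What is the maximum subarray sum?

Using Kadane's algorithm on [-12, 5, -9, -5, -12, 4, -5, -11]:

Scanning through the array:
Position 1 (value 5): max_ending_here = 5, max_so_far = 5
Position 2 (value -9): max_ending_here = -4, max_so_far = 5
Position 3 (value -5): max_ending_here = -5, max_so_far = 5
Position 4 (value -12): max_ending_here = -12, max_so_far = 5
Position 5 (value 4): max_ending_here = 4, max_so_far = 5
Position 6 (value -5): max_ending_here = -1, max_so_far = 5
Position 7 (value -11): max_ending_here = -11, max_so_far = 5

Maximum subarray: [5]
Maximum sum: 5

The maximum subarray is [5] with sum 5. This subarray runs from index 1 to index 1.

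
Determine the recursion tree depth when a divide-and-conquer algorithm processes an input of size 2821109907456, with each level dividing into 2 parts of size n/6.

For divide and conquer with division factor 6:

Problem sizes at each level:
Level 0: 2821109907456
Level 1: 470184984576
Level 2: 78364164096
Level 3: 13060694016
Level 4: 2176782336
Level 5: 362797056
Level 6: 60466176
Level 7: 10077696
Level 8: 1679616
Level 9: 279936
Level 10: 46656
Level 11: 7776
Level 12: 1296
Level 13: 216
Level 14: 36
Level 15: 6
Level 16: 1

The root is level 0 and the size-1 base case is level 16 (the tree spans levels 0 through 16, i.e. 17 levels counting the root), so the depth is the number of divisions: log_6(2821109907456) = 16

The recursion tree depth is log_6(2821109907456) = 16. At each level, the problem size is divided by 6, so it takes 16 divisions to reduce to a base case of size 1. The algorithm makes 2 recursive calls at each level.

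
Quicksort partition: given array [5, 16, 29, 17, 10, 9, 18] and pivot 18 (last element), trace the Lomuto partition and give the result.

Lomuto partition with pivot = 18:

Initial array: [5, 16, 29, 17, 10, 9, 18]

arr[0]=5 <= 18: swap with position 0, array becomes [5, 16, 29, 17, 10, 9, 18]
arr[1]=16 <= 18: swap with position 1, array becomes [5, 16, 29, 17, 10, 9, 18]
arr[2]=29 > 18: no swap
arr[3]=17 <= 18: swap with position 2, array becomes [5, 16, 17, 29, 10, 9, 18]
arr[4]=10 <= 18: swap with position 3, array becomes [5, 16, 17, 10, 29, 9, 18]
arr[5]=9 <= 18: swap with position 4, array becomes [5, 16, 17, 10, 9, 29, 18]

Place pivot at position 5: [5, 16, 17, 10, 9, 18, 29]
Pivot position: 5

After partitioning with pivot 18, the array becomes [5, 16, 17, 10, 9, 18, 29]. The pivot is placed at index 5. All elements to the left of the pivot are <= 18, and all elements to the right are > 18.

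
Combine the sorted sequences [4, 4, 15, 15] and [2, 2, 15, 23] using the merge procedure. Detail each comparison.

Merging process:

Compare 4 vs 2: take 2 from right. Merged: [2]
Compare 4 vs 2: take 2 from right. Merged: [2, 2]
Compare 4 vs 15: take 4 from left. Merged: [2, 2, 4]
Compare 4 vs 15: take 4 from left. Merged: [2, 2, 4, 4]
Compare 15 vs 15: take 15 from left. Merged: [2, 2, 4, 4, 15]
Compare 15 vs 15: take 15 from left. Merged: [2, 2, 4, 4, 15, 15]
Append remaining from right: [15, 23]. Merged: [2, 2, 4, 4, 15, 15, 15, 23]

Final merged array: [2, 2, 4, 4, 15, 15, 15, 23]
Total comparisons: 6

The merged array is [2, 2, 4, 4, 15, 15, 15, 23], requiring 6 comparisons. The merge step runs in O(n) time where n is the total number of elements.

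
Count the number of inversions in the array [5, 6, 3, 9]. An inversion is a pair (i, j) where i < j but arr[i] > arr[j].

Finding inversions in [5, 6, 3, 9]:

(0, 2): arr[0]=5 > arr[2]=3
(1, 2): arr[1]=6 > arr[2]=3

Total inversions: 2

The array has 2 inversion(s): (0,2), (1,2). Each pair (i,j) satisfies i < j and arr[i] > arr[j].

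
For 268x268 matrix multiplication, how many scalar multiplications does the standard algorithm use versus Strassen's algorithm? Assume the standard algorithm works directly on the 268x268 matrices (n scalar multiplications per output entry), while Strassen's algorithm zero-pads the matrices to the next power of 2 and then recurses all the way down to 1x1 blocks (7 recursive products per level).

Matrix multiplication for 268x268 matrices:

Strassen's algorithm requires power-of-2 dimensions. Pad 268x268 to 512x512 (next power of 2).

Standard algorithm: 268^3 = 19248832 multiplications
Strassen's algorithm: 7^(log2(512)) = 7^9 = 40353607 multiplications
Difference: 19248832 - 40353607 = -21104775 (Strassen uses MORE here due to padding overhead — for small or just-over-power-of-2 n, padding can outweigh the per-level savings)

Standard: 19248832 multiplications (268^3). Strassen: 40353607 multiplications (7^9, after padding to 512x512). Strassen reduces 8 recursive multiplications to 7 at each level.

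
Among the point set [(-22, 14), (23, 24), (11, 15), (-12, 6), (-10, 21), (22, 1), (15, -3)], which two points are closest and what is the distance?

Computing all pairwise distances among 7 points:

d((-22, 14), (23, 24)) = 46.0977
d((-22, 14), (11, 15)) = 33.0151
d((-22, 14), (-12, 6)) = 12.8062
d((-22, 14), (-10, 21)) = 13.8924
d((-22, 14), (22, 1)) = 45.8803
d((-22, 14), (15, -3)) = 40.7185
d((23, 24), (11, 15)) = 15.0
d((23, 24), (-12, 6)) = 39.3573
d((23, 24), (-10, 21)) = 33.1361
d((23, 24), (22, 1)) = 23.0217
d((23, 24), (15, -3)) = 28.1603
d((11, 15), (-12, 6)) = 24.6982
d((11, 15), (-10, 21)) = 21.8403
d((11, 15), (22, 1)) = 17.8045
d((11, 15), (15, -3)) = 18.4391
d((-12, 6), (-10, 21)) = 15.1327
d((-12, 6), (22, 1)) = 34.3657
d((-12, 6), (15, -3)) = 28.4605
d((-10, 21), (22, 1)) = 37.7359
d((-10, 21), (15, -3)) = 34.6554
d((22, 1), (15, -3)) = 8.0623 <-- minimum

Closest pair: (22, 1) and (15, -3) with distance 8.0623

The closest pair is (22, 1) and (15, -3) with Euclidean distance 8.0623. For 7 points, brute-force pairwise comparison is shown above. For large n, the divide-and-conquer algorithm (sort by x, recurse on halves, check the dividing strip) achieves O(n log n).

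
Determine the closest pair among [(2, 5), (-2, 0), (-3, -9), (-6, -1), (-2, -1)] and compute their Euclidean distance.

Computing all pairwise distances among 5 points:

d((2, 5), (-2, 0)) = 6.4031
d((2, 5), (-3, -9)) = 14.8661
d((2, 5), (-6, -1)) = 10.0
d((2, 5), (-2, -1)) = 7.2111
d((-2, 0), (-3, -9)) = 9.0554
d((-2, 0), (-6, -1)) = 4.1231
d((-2, 0), (-2, -1)) = 1.0 <-- minimum
d((-3, -9), (-6, -1)) = 8.544
d((-3, -9), (-2, -1)) = 8.0623
d((-6, -1), (-2, -1)) = 4.0

Closest pair: (-2, 0) and (-2, -1) with distance 1.0

The closest pair is (-2, 0) and (-2, -1) with Euclidean distance 1.0. For 5 points, brute-force pairwise comparison is shown above. For large n, the divide-and-conquer algorithm (sort by x, recurse on halves, check the dividing strip) achieves O(n log n).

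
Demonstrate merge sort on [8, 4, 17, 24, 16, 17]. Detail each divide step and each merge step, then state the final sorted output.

Merge sort trace:

Split: [8, 4, 17, 24, 16, 17] -> [8, 4, 17] and [24, 16, 17]
  Split: [8, 4, 17] -> [8] and [4, 17]
    Split: [4, 17] -> [4] and [17]
    Merge: [4] + [17] -> [4, 17]
  Merge: [8] + [4, 17] -> [4, 8, 17]
  Split: [24, 16, 17] -> [24] and [16, 17]
    Split: [16, 17] -> [16] and [17]
    Merge: [16] + [17] -> [16, 17]
  Merge: [24] + [16, 17] -> [16, 17, 24]
Merge: [4, 8, 17] + [16, 17, 24] -> [4, 8, 16, 17, 17, 24]

Final sorted array: [4, 8, 16, 17, 17, 24]

The merge sort proceeds by recursively splitting the array and merging sorted halves.
After all merges, the sorted array is [4, 8, 16, 17, 17, 24].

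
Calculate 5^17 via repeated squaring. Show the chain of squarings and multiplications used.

Computing 5^17 by squaring (build up from 5^1; each line after the first costs one multiplication):

5^1 = 5
5^2 = (5^1)^2 = 5^2 = 25
5^4 = (5^2)^2 = 25^2 = 625
5^8 = (5^4)^2 = 625^2 = 390625
5^16 = (5^8)^2 = 390625^2 = 152587890625
5^17 = 5 * 5^16 = 5 * 152587890625 = 762939453125

Result: 762939453125
Multiplications needed: 5 (5 lines after 5^1)

5^17 = 762939453125. Using exponentiation by squaring, this requires 5 multiplications. The key idea: if the exponent is even, square the half-power; if odd, multiply by the base once.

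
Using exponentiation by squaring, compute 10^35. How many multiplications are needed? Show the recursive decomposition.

Computing 10^35 by squaring (build up from 10^1; each line after the first costs one multiplication):

10^1 = 10
10^2 = (10^1)^2 = 10^2 = 100
10^4 = (10^2)^2 = 100^2 = 10000
10^8 = (10^4)^2 = 10000^2 = 100000000
10^16 = (10^8)^2 = 100000000^2 = 10000000000000000
10^17 = 10 * 10^16 = 10 * 10000000000000000 = 100000000000000000
10^34 = (10^17)^2 = 100000000000000000^2 = 10000000000000000000000000000000000
10^35 = 10 * 10^34 = 10 * 10000000000000000000000000000000000 = 100000000000000000000000000000000000

Result: 100000000000000000000000000000000000
Multiplications needed: 7 (7 lines after 10^1)

10^35 = 100000000000000000000000000000000000. Using exponentiation by squaring, this requires 7 multiplications. The key idea: if the exponent is even, square the half-power; if odd, multiply by the base once.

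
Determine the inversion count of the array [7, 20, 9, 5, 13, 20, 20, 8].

Finding inversions in [7, 20, 9, 5, 13, 20, 20, 8]:

(0, 3): arr[0]=7 > arr[3]=5
(1, 2): arr[1]=20 > arr[2]=9
(1, 3): arr[1]=20 > arr[3]=5
(1, 4): arr[1]=20 > arr[4]=13
(1, 7): arr[1]=20 > arr[7]=8
(2, 3): arr[2]=9 > arr[3]=5
(2, 7): arr[2]=9 > arr[7]=8
(4, 7): arr[4]=13 > arr[7]=8
(5, 7): arr[5]=20 > arr[7]=8
(6, 7): arr[6]=20 > arr[7]=8

Total inversions: 10

The array has 10 inversion(s): (0,3), (1,2), (1,3), (1,4), (1,7), (2,3), (2,7), (4,7), (5,7), (6,7). Each pair (i,j) satisfies i < j and arr[i] > arr[j].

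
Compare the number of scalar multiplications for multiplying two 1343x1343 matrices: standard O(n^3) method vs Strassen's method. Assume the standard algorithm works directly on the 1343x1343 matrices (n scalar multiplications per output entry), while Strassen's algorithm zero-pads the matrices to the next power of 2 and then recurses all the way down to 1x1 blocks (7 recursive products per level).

Matrix multiplication for 1343x1343 matrices:

Strassen's algorithm requires power-of-2 dimensions. Pad 1343x1343 to 2048x2048 (next power of 2).

Standard algorithm: 1343^3 = 2422300607 multiplications
Strassen's algorithm: 7^(log2(2048)) = 7^11 = 1977326743 multiplications
Savings: 2422300607 - 1977326743 = 444973864 multiplications

Standard: 2422300607 multiplications (1343^3). Strassen: 1977326743 multiplications (7^11, after padding to 2048x2048). Strassen reduces 8 recursive multiplications to 7 at each level.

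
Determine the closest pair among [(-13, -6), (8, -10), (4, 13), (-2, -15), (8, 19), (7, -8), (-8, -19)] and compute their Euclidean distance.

Computing all pairwise distances among 7 points:

d((-13, -6), (8, -10)) = 21.3776
d((-13, -6), (4, 13)) = 25.4951
d((-13, -6), (-2, -15)) = 14.2127
d((-13, -6), (8, 19)) = 32.6497
d((-13, -6), (7, -8)) = 20.0998
d((-13, -6), (-8, -19)) = 13.9284
d((8, -10), (4, 13)) = 23.3452
d((8, -10), (-2, -15)) = 11.1803
d((8, -10), (8, 19)) = 29.0
d((8, -10), (7, -8)) = 2.2361 <-- minimum
d((8, -10), (-8, -19)) = 18.3576
d((4, 13), (-2, -15)) = 28.6356
d((4, 13), (8, 19)) = 7.2111
d((4, 13), (7, -8)) = 21.2132
d((4, 13), (-8, -19)) = 34.176
d((-2, -15), (8, 19)) = 35.4401
d((-2, -15), (7, -8)) = 11.4018
d((-2, -15), (-8, -19)) = 7.2111
d((8, 19), (7, -8)) = 27.0185
d((8, 19), (-8, -19)) = 41.2311
d((7, -8), (-8, -19)) = 18.6011

Closest pair: (8, -10) and (7, -8) with distance 2.2361

The closest pair is (8, -10) and (7, -8) with Euclidean distance 2.2361. For 7 points, brute-force pairwise comparison is shown above. For large n, the divide-and-conquer algorithm (sort by x, recurse on halves, check the dividing strip) achieves O(n log n).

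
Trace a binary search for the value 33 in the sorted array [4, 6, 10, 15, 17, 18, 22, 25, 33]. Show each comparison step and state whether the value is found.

Binary search for 33 in [4, 6, 10, 15, 17, 18, 22, 25, 33]:

lo=0, hi=8, mid=4, arr[mid]=17 -> 17 < 33, search right half
lo=5, hi=8, mid=6, arr[mid]=22 -> 22 < 33, search right half
lo=7, hi=8, mid=7, arr[mid]=25 -> 25 < 33, search right half
lo=8, hi=8, mid=8, arr[mid]=33 -> Found target at index 8!

Binary search finds 33 at index 8 after 4 comparisons. The search repeatedly halves the search space by comparing with the middle element.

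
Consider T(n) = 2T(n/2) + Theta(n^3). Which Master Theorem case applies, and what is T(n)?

Master Theorem for T(n) = 2T(n/2) + O(n^3):

a = 2, b = 2, c = 3
log_b(a) = log_2(2) = 1.0000

Case 3: c = 3 > log_2(2) = 1.0000
T(n) = O(n^3) = O(n^3)

For T(n) = 2T(n/2) + O(n^3): log_2(2) = 1.0000. This is Case 3 of the Master Theorem (c > log_b(a), work dominated by root), giving O(n^3).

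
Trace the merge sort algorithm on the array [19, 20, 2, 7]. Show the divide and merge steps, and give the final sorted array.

Merge sort trace:

Split: [19, 20, 2, 7] -> [19, 20] and [2, 7]
  Split: [19, 20] -> [19] and [20]
  Merge: [19] + [20] -> [19, 20]
  Split: [2, 7] -> [2] and [7]
  Merge: [2] + [7] -> [2, 7]
Merge: [19, 20] + [2, 7] -> [2, 7, 19, 20]

Final sorted array: [2, 7, 19, 20]

The merge sort proceeds by recursively splitting the array and merging sorted halves.
After all merges, the sorted array is [2, 7, 19, 20].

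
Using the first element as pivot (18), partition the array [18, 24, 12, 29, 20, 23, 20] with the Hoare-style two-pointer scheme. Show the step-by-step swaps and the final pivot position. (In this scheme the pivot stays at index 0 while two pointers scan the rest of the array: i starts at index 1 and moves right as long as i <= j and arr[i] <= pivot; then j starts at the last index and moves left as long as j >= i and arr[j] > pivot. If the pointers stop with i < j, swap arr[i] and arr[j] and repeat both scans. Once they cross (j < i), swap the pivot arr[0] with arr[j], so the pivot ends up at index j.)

Hoare-style two-pointer partition with pivot = 18:

Initial array: [18, 24, 12, 29, 20, 23, 20]

Pointers start at i = 1, j = 6.
i stops at index 1 (arr[1]=24 > 18), j stops at index 2 (arr[2]=12 <= 18): swap arr[1] and arr[2], array becomes [18, 12, 24, 29, 20, 23, 20]
i ends at 2, j ends at 1: the pointers have crossed (j < i), so scanning stops.

Swap pivot arr[0] with arr[1] to place pivot at position 1: [12, 18, 24, 29, 20, 23, 20]
Pivot position: 1

After partitioning with pivot 18, the array becomes [12, 18, 24, 29, 20, 23, 20]. The pivot is placed at index 1. All elements to the left of the pivot are <= 18, and all elements to the right are > 18.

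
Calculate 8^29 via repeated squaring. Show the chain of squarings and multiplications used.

Computing 8^29 by squaring (build up from 8^1; each line after the first costs one multiplication):

8^1 = 8
8^2 = (8^1)^2 = 8^2 = 64
8^3 = 8 * 8^2 = 8 * 64 = 512
8^6 = (8^3)^2 = 512^2 = 262144
8^7 = 8 * 8^6 = 8 * 262144 = 2097152
8^14 = (8^7)^2 = 2097152^2 = 4398046511104
8^28 = (8^14)^2 = 4398046511104^2 = 19342813113834066795298816
8^29 = 8 * 8^28 = 8 * 19342813113834066795298816 = 154742504910672534362390528

Result: 154742504910672534362390528
Multiplications needed: 7 (7 lines after 8^1)

8^29 = 154742504910672534362390528. Using exponentiation by squaring, this requires 7 multiplications. The key idea: if the exponent is even, square the half-power; if odd, multiply by the base once.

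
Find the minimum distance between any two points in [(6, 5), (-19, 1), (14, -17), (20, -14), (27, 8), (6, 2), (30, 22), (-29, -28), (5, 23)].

Computing all pairwise distances among 9 points:

d((6, 5), (-19, 1)) = 25.318
d((6, 5), (14, -17)) = 23.4094
d((6, 5), (20, -14)) = 23.6008
d((6, 5), (27, 8)) = 21.2132
d((6, 5), (6, 2)) = 3.0 <-- minimum
d((6, 5), (30, 22)) = 29.4109
d((6, 5), (-29, -28)) = 48.1041
d((6, 5), (5, 23)) = 18.0278
d((-19, 1), (14, -17)) = 37.5899
d((-19, 1), (20, -14)) = 41.7852
d((-19, 1), (27, 8)) = 46.5296
d((-19, 1), (6, 2)) = 25.02
d((-19, 1), (30, 22)) = 53.3104
d((-19, 1), (-29, -28)) = 30.6757
d((-19, 1), (5, 23)) = 32.5576
d((14, -17), (20, -14)) = 6.7082
d((14, -17), (27, 8)) = 28.178
d((14, -17), (6, 2)) = 20.6155
d((14, -17), (30, 22)) = 42.1545
d((14, -17), (-29, -28)) = 44.3847
d((14, -17), (5, 23)) = 41.0
d((20, -14), (27, 8)) = 23.0868
d((20, -14), (6, 2)) = 21.2603
d((20, -14), (30, 22)) = 37.3631
d((20, -14), (-29, -28)) = 50.9608
d((20, -14), (5, 23)) = 39.9249
d((27, 8), (6, 2)) = 21.8403
d((27, 8), (30, 22)) = 14.3178
d((27, 8), (-29, -28)) = 66.5733
d((27, 8), (5, 23)) = 26.6271
d((6, 2), (30, 22)) = 31.241
d((6, 2), (-29, -28)) = 46.0977
d((6, 2), (5, 23)) = 21.0238
d((30, 22), (-29, -28)) = 77.3369
d((30, 22), (5, 23)) = 25.02
d((-29, -28), (5, 23)) = 61.2944

Closest pair: (6, 5) and (6, 2) with distance 3.0

The closest pair is (6, 5) and (6, 2) with Euclidean distance 3.0. For 9 points, brute-force pairwise comparison is shown above. For large n, the divide-and-conquer algorithm (sort by x, recurse on halves, check the dividing strip) achieves O(n log n).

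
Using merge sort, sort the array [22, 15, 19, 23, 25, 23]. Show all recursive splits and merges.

Merge sort trace:

Split: [22, 15, 19, 23, 25, 23] -> [22, 15, 19] and [23, 25, 23]
  Split: [22, 15, 19] -> [22] and [15, 19]
    Split: [15, 19] -> [15] and [19]
    Merge: [15] + [19] -> [15, 19]
  Merge: [22] + [15, 19] -> [15, 19, 22]
  Split: [23, 25, 23] -> [23] and [25, 23]
    Split: [25, 23] -> [25] and [23]
    Merge: [25] + [23] -> [23, 25]
  Merge: [23] + [23, 25] -> [23, 23, 25]
Merge: [15, 19, 22] + [23, 23, 25] -> [15, 19, 22, 23, 23, 25]

Final sorted array: [15, 19, 22, 23, 23, 25]

The merge sort proceeds by recursively splitting the array and merging sorted halves.
After all merges, the sorted array is [15, 19, 22, 23, 23, 25].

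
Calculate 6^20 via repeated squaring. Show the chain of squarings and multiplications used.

Computing 6^20 by squaring (build up from 6^1; each line after the first costs one multiplication):

6^1 = 6
6^2 = (6^1)^2 = 6^2 = 36
6^4 = (6^2)^2 = 36^2 = 1296
6^5 = 6 * 6^4 = 6 * 1296 = 7776
6^10 = (6^5)^2 = 7776^2 = 60466176
6^20 = (6^10)^2 = 60466176^2 = 3656158440062976

Result: 3656158440062976
Multiplications needed: 5 (5 lines after 6^1)

6^20 = 3656158440062976. Using exponentiation by squaring, this requires 5 multiplications. The key idea: if the exponent is even, square the half-power; if odd, multiply by the base once.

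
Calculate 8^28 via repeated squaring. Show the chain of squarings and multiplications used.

Computing 8^28 by squaring (build up from 8^1; each line after the first costs one multiplication):

8^1 = 8
8^2 = (8^1)^2 = 8^2 = 64
8^3 = 8 * 8^2 = 8 * 64 = 512
8^6 = (8^3)^2 = 512^2 = 262144
8^7 = 8 * 8^6 = 8 * 262144 = 2097152
8^14 = (8^7)^2 = 2097152^2 = 4398046511104
8^28 = (8^14)^2 = 4398046511104^2 = 19342813113834066795298816

Result: 19342813113834066795298816
Multiplications needed: 6 (6 lines after 8^1)

8^28 = 19342813113834066795298816. Using exponentiation by squaring, this requires 6 multiplications. The key idea: if the exponent is even, square the half-power; if odd, multiply by the base once.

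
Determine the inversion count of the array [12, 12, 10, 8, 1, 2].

Finding inversions in [12, 12, 10, 8, 1, 2]:

(0, 2): arr[0]=12 > arr[2]=10
(0, 3): arr[0]=12 > arr[3]=8
(0, 4): arr[0]=12 > arr[4]=1
(0, 5): arr[0]=12 > arr[5]=2
(1, 2): arr[1]=12 > arr[2]=10
(1, 3): arr[1]=12 > arr[3]=8
(1, 4): arr[1]=12 > arr[4]=1
(1, 5): arr[1]=12 > arr[5]=2
(2, 3): arr[2]=10 > arr[3]=8
(2, 4): arr[2]=10 > arr[4]=1
(2, 5): arr[2]=10 > arr[5]=2
(3, 4): arr[3]=8 > arr[4]=1
(3, 5): arr[3]=8 > arr[5]=2

Total inversions: 13

The array has 13 inversion(s): (0,2), (0,3), (0,4), (0,5), (1,2), (1,3), (1,4), (1,5), (2,3), (2,4), (2,5), (3,4), (3,5). Each pair (i,j) satisfies i < j and arr[i] > arr[j].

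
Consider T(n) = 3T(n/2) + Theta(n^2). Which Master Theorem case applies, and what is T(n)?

Master Theorem for T(n) = 3T(n/2) + O(n^2):

a = 3, b = 2, c = 2
log_b(a) = log_2(3) = 1.5850

Case 3: c = 2 > log_2(3) = 1.5850
T(n) = O(n^2) = O(n^2)

For T(n) = 3T(n/2) + O(n^2): log_2(3) = 1.5850. This is Case 3 of the Master Theorem (c > log_b(a), work dominated by root), giving O(n^2).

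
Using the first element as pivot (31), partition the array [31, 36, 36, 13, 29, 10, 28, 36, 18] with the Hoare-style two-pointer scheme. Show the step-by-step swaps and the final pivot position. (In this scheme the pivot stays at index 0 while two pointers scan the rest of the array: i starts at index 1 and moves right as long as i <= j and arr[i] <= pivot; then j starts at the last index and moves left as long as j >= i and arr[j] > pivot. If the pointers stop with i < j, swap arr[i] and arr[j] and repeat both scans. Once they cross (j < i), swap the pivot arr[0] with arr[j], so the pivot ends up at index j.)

Hoare-style two-pointer partition with pivot = 31:

Initial array: [31, 36, 36, 13, 29, 10, 28, 36, 18]

Pointers start at i = 1, j = 8.
i stops at index 1 (arr[1]=36 > 31), j stops at index 8 (arr[8]=18 <= 31): swap arr[1] and arr[8], array becomes [31, 18, 36, 13, 29, 10, 28, 36, 36]
i stops at index 2 (arr[2]=36 > 31), j stops at index 6 (arr[6]=28 <= 31): swap arr[2] and arr[6], array becomes [31, 18, 28, 13, 29, 10, 36, 36, 36]
i ends at 6, j ends at 5: the pointers have crossed (j < i), so scanning stops.

Swap pivot arr[0] with arr[5] to place pivot at position 5: [10, 18, 28, 13, 29, 31, 36, 36, 36]
Pivot position: 5

After partitioning with pivot 31, the array becomes [10, 18, 28, 13, 29, 31, 36, 36, 36]. The pivot is placed at index 5. All elements to the left of the pivot are <= 31, and all elements to the right are > 31.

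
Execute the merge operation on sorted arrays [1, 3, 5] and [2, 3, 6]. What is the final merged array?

Merging process:

Compare 1 vs 2: take 1 from left. Merged: [1]
Compare 3 vs 2: take 2 from right. Merged: [1, 2]
Compare 3 vs 3: take 3 from left. Merged: [1, 2, 3]
Compare 5 vs 3: take 3 from right. Merged: [1, 2, 3, 3]
Compare 5 vs 6: take 5 from left. Merged: [1, 2, 3, 3, 5]
Append remaining from right: [6]. Merged: [1, 2, 3, 3, 5, 6]

Final merged array: [1, 2, 3, 3, 5, 6]
Total comparisons: 5

The merged array is [1, 2, 3, 3, 5, 6], requiring 5 comparisons. The merge step runs in O(n) time where n is the total number of elements.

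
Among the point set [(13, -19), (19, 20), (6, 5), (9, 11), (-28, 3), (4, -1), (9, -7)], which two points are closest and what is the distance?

Computing all pairwise distances among 7 points:

d((13, -19), (19, 20)) = 39.4588
d((13, -19), (6, 5)) = 25.0
d((13, -19), (9, 11)) = 30.2655
d((13, -19), (-28, 3)) = 46.5296
d((13, -19), (4, -1)) = 20.1246
d((13, -19), (9, -7)) = 12.6491
d((19, 20), (6, 5)) = 19.8494
d((19, 20), (9, 11)) = 13.4536
d((19, 20), (-28, 3)) = 49.98
d((19, 20), (4, -1)) = 25.807
d((19, 20), (9, -7)) = 28.7924
d((6, 5), (9, 11)) = 6.7082
d((6, 5), (-28, 3)) = 34.0588
d((6, 5), (4, -1)) = 6.3246 <-- minimum
d((6, 5), (9, -7)) = 12.3693
d((9, 11), (-28, 3)) = 37.855
d((9, 11), (4, -1)) = 13.0
d((9, 11), (9, -7)) = 18.0
d((-28, 3), (4, -1)) = 32.249
d((-28, 3), (9, -7)) = 38.3275
d((4, -1), (9, -7)) = 7.8102

Closest pair: (6, 5) and (4, -1) with distance 6.3246

The closest pair is (6, 5) and (4, -1) with Euclidean distance 6.3246. For 7 points, brute-force pairwise comparison is shown above. For large n, the divide-and-conquer algorithm (sort by x, recurse on halves, check the dividing strip) achieves O(n log n).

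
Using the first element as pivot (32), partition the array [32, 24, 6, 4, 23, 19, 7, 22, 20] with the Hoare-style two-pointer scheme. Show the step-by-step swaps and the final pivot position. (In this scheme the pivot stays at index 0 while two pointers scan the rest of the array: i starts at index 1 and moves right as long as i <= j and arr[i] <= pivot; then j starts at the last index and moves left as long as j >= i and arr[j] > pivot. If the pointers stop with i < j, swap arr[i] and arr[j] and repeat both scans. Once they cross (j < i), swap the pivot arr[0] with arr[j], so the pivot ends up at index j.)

Hoare-style two-pointer partition with pivot = 32:

Initial array: [32, 24, 6, 4, 23, 19, 7, 22, 20]

Pointers start at i = 1, j = 8.
i ends at 9, j ends at 8: the pointers have crossed (j < i), so scanning stops.

Swap pivot arr[0] with arr[8] to place pivot at position 8: [20, 24, 6, 4, 23, 19, 7, 22, 32]
Pivot position: 8

After partitioning with pivot 32, the array becomes [20, 24, 6, 4, 23, 19, 7, 22, 32]. The pivot is placed at index 8. All elements to the left of the pivot are <= 32, and all elements to the right are > 32.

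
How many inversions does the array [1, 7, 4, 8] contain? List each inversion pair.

Finding inversions in [1, 7, 4, 8]:

(1, 2): arr[1]=7 > arr[2]=4

Total inversions: 1

The array has 1 inversion(s): (1,2). Each pair (i,j) satisfies i < j and arr[i] > arr[j].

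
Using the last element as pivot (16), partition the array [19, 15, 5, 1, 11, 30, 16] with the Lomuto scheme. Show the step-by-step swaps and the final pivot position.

Lomuto partition with pivot = 16:

Initial array: [19, 15, 5, 1, 11, 30, 16]

arr[0]=19 > 16: no swap
arr[1]=15 <= 16: swap with position 0, array becomes [15, 19, 5, 1, 11, 30, 16]
arr[2]=5 <= 16: swap with position 1, array becomes [15, 5, 19, 1, 11, 30, 16]
arr[3]=1 <= 16: swap with position 2, array becomes [15, 5, 1, 19, 11, 30, 16]
arr[4]=11 <= 16: swap with position 3, array becomes [15, 5, 1, 11, 19, 30, 16]
arr[5]=30 > 16: no swap

Place pivot at position 4: [15, 5, 1, 11, 16, 30, 19]
Pivot position: 4

After partitioning with pivot 16, the array becomes [15, 5, 1, 11, 16, 30, 19]. The pivot is placed at index 4. All elements to the left of the pivot are <= 16, and all elements to the right are > 16.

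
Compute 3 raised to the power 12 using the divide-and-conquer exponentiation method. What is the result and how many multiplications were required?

Computing 3^12 by squaring (build up from 3^1; each line after the first costs one multiplication):

3^1 = 3
3^2 = (3^1)^2 = 3^2 = 9
3^3 = 3 * 3^2 = 3 * 9 = 27
3^6 = (3^3)^2 = 27^2 = 729
3^12 = (3^6)^2 = 729^2 = 531441

Result: 531441
Multiplications needed: 4 (4 lines after 3^1)

3^12 = 531441. Using exponentiation by squaring, this requires 4 multiplications. The key idea: if the exponent is even, square the half-power; if odd, multiply by the base once.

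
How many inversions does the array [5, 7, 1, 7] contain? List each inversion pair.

Finding inversions in [5, 7, 1, 7]:

(0, 2): arr[0]=5 > arr[2]=1
(1, 2): arr[1]=7 > arr[2]=1

Total inversions: 2

The array has 2 inversion(s): (0,2), (1,2). Each pair (i,j) satisfies i < j and arr[i] > arr[j].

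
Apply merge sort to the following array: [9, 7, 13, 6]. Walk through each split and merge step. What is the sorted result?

Merge sort trace:

Split: [9, 7, 13, 6] -> [9, 7] and [13, 6]
  Split: [9, 7] -> [9] and [7]
  Merge: [9] + [7] -> [7, 9]
  Split: [13, 6] -> [13] and [6]
  Merge: [13] + [6] -> [6, 13]
Merge: [7, 9] + [6, 13] -> [6, 7, 9, 13]

Final sorted array: [6, 7, 9, 13]

The merge sort proceeds by recursively splitting the array and merging sorted halves.
After all merges, the sorted array is [6, 7, 9, 13].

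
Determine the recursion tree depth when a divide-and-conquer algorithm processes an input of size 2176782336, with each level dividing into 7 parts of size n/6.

For divide and conquer with division factor 6:

Problem sizes at each level:
Level 0: 2176782336
Level 1: 362797056
Level 2: 60466176
Level 3: 10077696
Level 4: 1679616
Level 5: 279936
Level 6: 46656
Level 7: 7776
Level 8: 1296
Level 9: 216
Level 10: 36
Level 11: 6
Level 12: 1

The root is level 0 and the size-1 base case is level 12 (the tree spans levels 0 through 12, i.e. 13 levels counting the root), so the depth is the number of divisions: log_6(2176782336) = 12

The recursion tree depth is log_6(2176782336) = 12. At each level, the problem size is divided by 6, so it takes 12 divisions to reduce to a base case of size 1. The algorithm makes 7 recursive calls at each level.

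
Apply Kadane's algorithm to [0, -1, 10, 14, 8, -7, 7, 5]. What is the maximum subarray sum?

Using Kadane's algorithm on [0, -1, 10, 14, 8, -7, 7, 5]:

Scanning through the array:
Position 1 (value -1): max_ending_here = -1, max_so_far = 0
Position 2 (value 10): max_ending_here = 10, max_so_far = 10
Position 3 (value 14): max_ending_here = 24, max_so_far = 24
Position 4 (value 8): max_ending_here = 32, max_so_far = 32
Position 5 (value -7): max_ending_here = 25, max_so_far = 32
Position 6 (value 7): max_ending_here = 32, max_so_far = 32
Position 7 (value 5): max_ending_here = 37, max_so_far = 37

Maximum subarray: [10, 14, 8, -7, 7, 5]
Maximum sum: 37

The maximum subarray is [10, 14, 8, -7, 7, 5] with sum 37. This subarray runs from index 2 to index 7.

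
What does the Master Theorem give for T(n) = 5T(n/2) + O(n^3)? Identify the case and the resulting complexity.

Master Theorem for T(n) = 5T(n/2) + O(n^3):

a = 5, b = 2, c = 3
log_b(a) = log_2(5) = 2.3219

Case 3: c = 3 > log_2(5) = 2.3219
T(n) = O(n^3) = O(n^3)

For T(n) = 5T(n/2) + O(n^3): log_2(5) = 2.3219. This is Case 3 of the Master Theorem (c > log_b(a), work dominated by root), giving O(n^3).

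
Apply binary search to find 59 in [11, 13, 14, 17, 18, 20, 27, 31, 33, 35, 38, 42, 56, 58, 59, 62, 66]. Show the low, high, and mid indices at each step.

Binary search for 59 in [11, 13, 14, 17, 18, 20, 27, 31, 33, 35, 38, 42, 56, 58, 59, 62, 66]:

lo=0, hi=16, mid=8, arr[mid]=33 -> 33 < 59, search right half
lo=9, hi=16, mid=12, arr[mid]=56 -> 56 < 59, search right half
lo=13, hi=16, mid=14, arr[mid]=59 -> Found target at index 14!

Binary search finds 59 at index 14 after 3 comparisons. The search repeatedly halves the search space by comparing with the middle element.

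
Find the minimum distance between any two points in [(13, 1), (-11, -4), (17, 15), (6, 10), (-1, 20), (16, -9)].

Computing all pairwise distances among 6 points:

d((13, 1), (-11, -4)) = 24.5153
d((13, 1), (17, 15)) = 14.5602
d((13, 1), (6, 10)) = 11.4018
d((13, 1), (-1, 20)) = 23.6008
d((13, 1), (16, -9)) = 10.4403 <-- minimum
d((-11, -4), (17, 15)) = 33.8378
d((-11, -4), (6, 10)) = 22.0227
d((-11, -4), (-1, 20)) = 26.0
d((-11, -4), (16, -9)) = 27.4591
d((17, 15), (6, 10)) = 12.083
d((17, 15), (-1, 20)) = 18.6815
d((17, 15), (16, -9)) = 24.0208
d((6, 10), (-1, 20)) = 12.2066
d((6, 10), (16, -9)) = 21.4709
d((-1, 20), (16, -9)) = 33.6155

Closest pair: (13, 1) and (16, -9) with distance 10.4403

The closest pair is (13, 1) and (16, -9) with Euclidean distance 10.4403. For 6 points, brute-force pairwise comparison is shown above. For large n, the divide-and-conquer algorithm (sort by x, recurse on halves, check the dividing strip) achieves O(n log n).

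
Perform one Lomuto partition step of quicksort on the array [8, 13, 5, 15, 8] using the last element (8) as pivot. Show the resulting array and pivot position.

Lomuto partition with pivot = 8:

Initial array: [8, 13, 5, 15, 8]

arr[0]=8 <= 8: swap with position 0, array becomes [8, 13, 5, 15, 8]
arr[1]=13 > 8: no swap
arr[2]=5 <= 8: swap with position 1, array becomes [8, 5, 13, 15, 8]
arr[3]=15 > 8: no swap

Place pivot at position 2: [8, 5, 8, 15, 13]
Pivot position: 2

After partitioning with pivot 8, the array becomes [8, 5, 8, 15, 13]. The pivot is placed at index 2. All elements to the left of the pivot are <= 8, and all elements to the right are > 8.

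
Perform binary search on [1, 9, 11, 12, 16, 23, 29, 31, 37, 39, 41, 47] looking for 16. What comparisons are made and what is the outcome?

Binary search for 16 in [1, 9, 11, 12, 16, 23, 29, 31, 37, 39, 41, 47]:

lo=0, hi=11, mid=5, arr[mid]=23 -> 23 > 16, search left half
lo=0, hi=4, mid=2, arr[mid]=11 -> 11 < 16, search right half
lo=3, hi=4, mid=3, arr[mid]=12 -> 12 < 16, search right half
lo=4, hi=4, mid=4, arr[mid]=16 -> Found target at index 4!

Binary search finds 16 at index 4 after 4 comparisons. The search repeatedly halves the search space by comparing with the middle element.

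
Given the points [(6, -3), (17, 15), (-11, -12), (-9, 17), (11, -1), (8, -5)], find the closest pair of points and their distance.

Computing all pairwise distances among 6 points:

d((6, -3), (17, 15)) = 21.095
d((6, -3), (-11, -12)) = 19.2354
d((6, -3), (-9, 17)) = 25.0
d((6, -3), (11, -1)) = 5.3852
d((6, -3), (8, -5)) = 2.8284 <-- minimum
d((17, 15), (-11, -12)) = 38.8973
d((17, 15), (-9, 17)) = 26.0768
d((17, 15), (11, -1)) = 17.088
d((17, 15), (8, -5)) = 21.9317
d((-11, -12), (-9, 17)) = 29.0689
d((-11, -12), (11, -1)) = 24.5967
d((-11, -12), (8, -5)) = 20.2485
d((-9, 17), (11, -1)) = 26.9072
d((-9, 17), (8, -5)) = 27.8029
d((11, -1), (8, -5)) = 5.0

Closest pair: (6, -3) and (8, -5) with distance 2.8284

The closest pair is (6, -3) and (8, -5) with Euclidean distance 2.8284. For 6 points, brute-force pairwise comparison is shown above. For large n, the divide-and-conquer algorithm (sort by x, recurse on halves, check the dividing strip) achieves O(n log n).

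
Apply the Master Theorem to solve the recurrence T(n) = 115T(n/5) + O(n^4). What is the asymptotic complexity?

Master Theorem for T(n) = 115T(n/5) + O(n^4):

a = 115, b = 5, c = 4
log_b(a) = log_5(115) = 2.9482

Case 3: c = 4 > log_5(115) = 2.9482
T(n) = O(n^4) = O(n^4)

For T(n) = 115T(n/5) + O(n^4): log_5(115) = 2.9482. This is Case 3 of the Master Theorem (c > log_b(a), work dominated by root), giving O(n^4).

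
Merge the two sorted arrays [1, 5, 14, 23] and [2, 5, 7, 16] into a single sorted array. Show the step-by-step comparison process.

Merging process:

Compare 1 vs 2: take 1 from left. Merged: [1]
Compare 5 vs 2: take 2 from right. Merged: [1, 2]
Compare 5 vs 5: take 5 from left. Merged: [1, 2, 5]
Compare 14 vs 5: take 5 from right. Merged: [1, 2, 5, 5]
Compare 14 vs 7: take 7 from right. Merged: [1, 2, 5, 5, 7]
Compare 14 vs 16: take 14 from left. Merged: [1, 2, 5, 5, 7, 14]
Compare 23 vs 16: take 16 from right. Merged: [1, 2, 5, 5, 7, 14, 16]
Append remaining from left: [23]. Merged: [1, 2, 5, 5, 7, 14, 16, 23]

Final merged array: [1, 2, 5, 5, 7, 14, 16, 23]
Total comparisons: 7

The merged array is [1, 2, 5, 5, 7, 14, 16, 23], requiring 7 comparisons. The merge step runs in O(n) time where n is the total number of elements.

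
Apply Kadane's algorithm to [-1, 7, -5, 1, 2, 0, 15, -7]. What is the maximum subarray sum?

Using Kadane's algorithm on [-1, 7, -5, 1, 2, 0, 15, -7]:

Scanning through the array:
Position 1 (value 7): max_ending_here = 7, max_so_far = 7
Position 2 (value -5): max_ending_here = 2, max_so_far = 7
Position 3 (value 1): max_ending_here = 3, max_so_far = 7
Position 4 (value 2): max_ending_here = 5, max_so_far = 7
Position 5 (value 0): max_ending_here = 5, max_so_far = 7
Position 6 (value 15): max_ending_here = 20, max_so_far = 20
Position 7 (value -7): max_ending_here = 13, max_so_far = 20

Maximum subarray: [7, -5, 1, 2, 0, 15]
Maximum sum: 20

The maximum subarray is [7, -5, 1, 2, 0, 15] with sum 20. This subarray runs from index 1 to index 6.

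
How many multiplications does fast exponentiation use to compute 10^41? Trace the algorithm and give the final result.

Computing 10^41 by squaring (build up from 10^1; each line after the first costs one multiplication):

10^1 = 10
10^2 = (10^1)^2 = 10^2 = 100
10^4 = (10^2)^2 = 100^2 = 10000
10^5 = 10 * 10^4 = 10 * 10000 = 100000
10^10 = (10^5)^2 = 100000^2 = 10000000000
10^20 = (10^10)^2 = 10000000000^2 = 100000000000000000000
10^40 = (10^20)^2 = 100000000000000000000^2 = 10000000000000000000000000000000000000000
10^41 = 10 * 10^40 = 10 * 10000000000000000000000000000000000000000 = 100000000000000000000000000000000000000000

Result: 100000000000000000000000000000000000000000
Multiplications needed: 7 (7 lines after 10^1)

10^41 = 100000000000000000000000000000000000000000. Using exponentiation by squaring, this requires 7 multiplications. The key idea: if the exponent is even, square the half-power; if odd, multiply by the base once.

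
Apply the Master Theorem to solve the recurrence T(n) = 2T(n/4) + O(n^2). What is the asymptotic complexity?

Master Theorem for T(n) = 2T(n/4) + O(n^2):

a = 2, b = 4, c = 2
log_b(a) = log_4(2) = 0.5000

Case 3: c = 2 > log_4(2) = 0.5000
T(n) = O(n^2) = O(n^2)

For T(n) = 2T(n/4) + O(n^2): log_4(2) = 0.5000. This is Case 3 of the Master Theorem (c > log_b(a), work dominated by root), giving O(n^2).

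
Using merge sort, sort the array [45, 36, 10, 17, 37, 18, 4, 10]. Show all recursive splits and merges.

Merge sort trace:

Split: [45, 36, 10, 17, 37, 18, 4, 10] -> [45, 36, 10, 17] and [37, 18, 4, 10]
  Split: [45, 36, 10, 17] -> [45, 36] and [10, 17]
    Split: [45, 36] -> [45] and [36]
    Merge: [45] + [36] -> [36, 45]
    Split: [10, 17] -> [10] and [17]
    Merge: [10] + [17] -> [10, 17]
  Merge: [36, 45] + [10, 17] -> [10, 17, 36, 45]
  Split: [37, 18, 4, 10] -> [37, 18] and [4, 10]
    Split: [37, 18] -> [37] and [18]
    Merge: [37] + [18] -> [18, 37]
    Split: [4, 10] -> [4] and [10]
    Merge: [4] + [10] -> [4, 10]
  Merge: [18, 37] + [4, 10] -> [4, 10, 18, 37]
Merge: [10, 17, 36, 45] + [4, 10, 18, 37] -> [4, 10, 10, 17, 18, 36, 37, 45]

Final sorted array: [4, 10, 10, 17, 18, 36, 37, 45]

The merge sort proceeds by recursively splitting the array and merging sorted halves.
After all merges, the sorted array is [4, 10, 10, 17, 18, 36, 37, 45].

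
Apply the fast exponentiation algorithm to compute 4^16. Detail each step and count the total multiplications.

Computing 4^16 by squaring (build up from 4^1; each line after the first costs one multiplication):

4^1 = 4
4^2 = (4^1)^2 = 4^2 = 16
4^4 = (4^2)^2 = 16^2 = 256
4^8 = (4^4)^2 = 256^2 = 65536
4^16 = (4^8)^2 = 65536^2 = 4294967296

Result: 4294967296
Multiplications needed: 4 (4 lines after 4^1)

4^16 = 4294967296. Using exponentiation by squaring, this requires 4 multiplications. The key idea: if the exponent is even, square the half-power; if odd, multiply by the base once.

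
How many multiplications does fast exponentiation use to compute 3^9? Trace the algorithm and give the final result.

Computing 3^9 by squaring (build up from 3^1; each line after the first costs one multiplication):

3^1 = 3
3^2 = (3^1)^2 = 3^2 = 9
3^4 = (3^2)^2 = 9^2 = 81
3^8 = (3^4)^2 = 81^2 = 6561
3^9 = 3 * 3^8 = 3 * 6561 = 19683

Result: 19683
Multiplications needed: 4 (4 lines after 3^1)

3^9 = 19683. Using exponentiation by squaring, this requires 4 multiplications. The key idea: if the exponent is even, square the half-power; if odd, multiply by the base once.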